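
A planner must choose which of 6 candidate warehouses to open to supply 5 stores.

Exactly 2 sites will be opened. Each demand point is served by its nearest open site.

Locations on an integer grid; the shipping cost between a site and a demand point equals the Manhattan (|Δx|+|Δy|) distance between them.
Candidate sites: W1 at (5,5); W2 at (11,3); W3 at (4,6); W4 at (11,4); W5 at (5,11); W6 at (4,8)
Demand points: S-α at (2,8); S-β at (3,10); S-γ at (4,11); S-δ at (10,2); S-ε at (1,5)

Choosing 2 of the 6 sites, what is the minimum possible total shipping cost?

Open {W2, W6}.
  S-α→W6 2, S-β→W6 3, S-γ→W6 3, S-δ→W2 2, S-ε→W6 6  ⇒ total 16.
Compare {W4, W6}: total 17.
Compare {W1, W6}: total 20.
No size-2 selection does better; minimum is 16.

16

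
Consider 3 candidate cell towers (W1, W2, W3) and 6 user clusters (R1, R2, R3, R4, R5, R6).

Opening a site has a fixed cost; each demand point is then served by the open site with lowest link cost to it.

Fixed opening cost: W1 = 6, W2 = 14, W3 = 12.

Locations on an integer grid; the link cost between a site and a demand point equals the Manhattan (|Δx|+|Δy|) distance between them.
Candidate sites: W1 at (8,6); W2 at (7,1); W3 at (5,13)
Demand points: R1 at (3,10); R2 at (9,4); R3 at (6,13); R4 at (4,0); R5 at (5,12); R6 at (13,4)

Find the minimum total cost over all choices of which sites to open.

45

Open {W1, W3}: assign each demand point to its cheapest open site.
  R1→W3 5, R2→W1 3, R3→W3 1, R4→W1 10, R5→W3 1, R6→W1 7
  link cost 27, fixed 18 → total 45.
Compare {W2, W3}: link cost 25 + fixed 26 = 51.
Compare {W1}: link cost 47 + fixed 6 = 53.
Compare {W1, W2, W3}: link cost 21 + fixed 32 = 53.
All other subsets cost ≥ 51. Minimum total cost: 45.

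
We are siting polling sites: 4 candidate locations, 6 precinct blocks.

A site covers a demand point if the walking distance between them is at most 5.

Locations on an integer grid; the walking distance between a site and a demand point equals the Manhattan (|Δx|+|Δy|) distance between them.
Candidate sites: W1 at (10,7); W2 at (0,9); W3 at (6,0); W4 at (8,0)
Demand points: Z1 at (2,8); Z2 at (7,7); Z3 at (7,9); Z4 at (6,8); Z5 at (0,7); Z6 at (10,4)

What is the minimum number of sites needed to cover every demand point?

2

Coverage sets (demand points within 5 of each site):
  W1: {Z2, Z3, Z4, Z6}
  W2: {Z1, Z5}
  W3: {}
  W4: {}
No single site covers all 6 demand points.
But {W1, W2} covers everything, so the minimum is 2.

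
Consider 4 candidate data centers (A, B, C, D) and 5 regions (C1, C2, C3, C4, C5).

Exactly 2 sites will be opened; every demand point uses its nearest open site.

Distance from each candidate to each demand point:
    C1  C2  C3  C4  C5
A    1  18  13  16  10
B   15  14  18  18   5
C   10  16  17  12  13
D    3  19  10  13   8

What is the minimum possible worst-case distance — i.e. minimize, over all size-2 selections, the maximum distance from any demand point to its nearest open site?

Open {B, D}.
  Farthest demand point is C2 at distance 14 (to B); all others are ≤ 14.
With {A, B} the worst case is 16.
With {A, C} the worst case is 16.
No size-2 selection achieves below 14.

14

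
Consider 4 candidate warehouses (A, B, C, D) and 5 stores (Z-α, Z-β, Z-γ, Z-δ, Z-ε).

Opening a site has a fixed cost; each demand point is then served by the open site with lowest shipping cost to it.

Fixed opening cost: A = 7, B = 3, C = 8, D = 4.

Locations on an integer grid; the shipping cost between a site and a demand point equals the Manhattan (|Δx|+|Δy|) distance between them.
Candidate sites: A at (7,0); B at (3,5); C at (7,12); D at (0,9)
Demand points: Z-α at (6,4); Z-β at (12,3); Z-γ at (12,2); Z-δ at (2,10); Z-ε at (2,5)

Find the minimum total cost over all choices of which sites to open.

Open {A, B}: assign each demand point to its cheapest open site.
  Z-α→B 4, Z-β→A 8, Z-γ→A 7, Z-δ→B 6, Z-ε→B 1
  shipping cost 26, fixed 10 → total 36.
Compare {B}: shipping cost 34 + fixed 3 = 37.
Compare {A, B, D}: shipping cost 23 + fixed 14 = 37.
Compare {B, D}: shipping cost 31 + fixed 7 = 38.
All other subsets cost ≥ 37. Minimum total cost: 36.

36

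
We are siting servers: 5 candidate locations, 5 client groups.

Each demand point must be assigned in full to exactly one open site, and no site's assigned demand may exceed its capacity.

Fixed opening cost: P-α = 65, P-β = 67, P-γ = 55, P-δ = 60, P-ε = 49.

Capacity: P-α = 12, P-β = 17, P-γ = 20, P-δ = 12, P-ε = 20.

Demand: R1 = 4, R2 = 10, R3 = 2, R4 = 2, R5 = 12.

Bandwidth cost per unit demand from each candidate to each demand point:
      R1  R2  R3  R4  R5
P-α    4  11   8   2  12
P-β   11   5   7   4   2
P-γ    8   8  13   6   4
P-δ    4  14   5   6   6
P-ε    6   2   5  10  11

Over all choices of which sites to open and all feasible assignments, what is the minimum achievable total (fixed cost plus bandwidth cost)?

Open {P-β, P-ε}; cheapest assignment that respects the capacities:
  P-β (cap 17, load 14): R4, R5 — cost 2×4 + 12×2 = 32
  P-ε (cap 20, load 16): R1, R2, R3 — cost 4×6 + 10×2 + 2×5 = 54
  Shipping 86, fixed 116 → total 202.
  Any other capacity-feasible assignment to {P-β, P-ε} ships for at least 86.
Compare {P-γ, P-ε}: its best feasible assignment gives total 218.
Compare {P-β, P-δ, P-ε}: its best feasible assignment gives total 254.
Every other set of open sites that can feasibly serve all demand totals ≥ 218 even under its best assignment. Minimum: 202.

202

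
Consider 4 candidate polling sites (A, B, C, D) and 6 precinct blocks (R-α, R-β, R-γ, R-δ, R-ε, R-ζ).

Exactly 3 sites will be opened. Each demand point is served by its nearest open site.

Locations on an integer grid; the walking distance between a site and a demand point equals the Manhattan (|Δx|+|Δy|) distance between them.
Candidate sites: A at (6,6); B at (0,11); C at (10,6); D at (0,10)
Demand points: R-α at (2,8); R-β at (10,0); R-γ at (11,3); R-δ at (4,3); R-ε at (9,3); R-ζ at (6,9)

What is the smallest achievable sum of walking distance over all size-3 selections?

26

Open {A, C, D}.
  R-α→D 4, R-β→C 6, R-γ→C 4, R-δ→A 5, R-ε→C 4, R-ζ→A 3  ⇒ total 26.
Compare {A, B, C}: total 27.
Compare {B, C, D}: total 34.
No size-3 selection does better; minimum is 26.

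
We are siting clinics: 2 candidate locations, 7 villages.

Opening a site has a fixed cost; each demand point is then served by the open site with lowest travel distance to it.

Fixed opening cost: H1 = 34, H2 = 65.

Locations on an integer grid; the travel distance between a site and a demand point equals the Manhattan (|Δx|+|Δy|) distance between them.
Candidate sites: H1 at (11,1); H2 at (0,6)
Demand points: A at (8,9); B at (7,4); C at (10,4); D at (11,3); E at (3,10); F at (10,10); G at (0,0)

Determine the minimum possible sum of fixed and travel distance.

Open {H1}: assign each demand point to its cheapest open site.
  A→H1 11, B→H1 7, C→H1 4, D→H1 2, E→H1 17, F→H1 10, G→H1 12
  travel distance 63, fixed 34 → total 97.
Compare {H2}: travel distance 73 + fixed 65 = 138.
Compare {H1, H2}: travel distance 47 + fixed 99 = 146.

97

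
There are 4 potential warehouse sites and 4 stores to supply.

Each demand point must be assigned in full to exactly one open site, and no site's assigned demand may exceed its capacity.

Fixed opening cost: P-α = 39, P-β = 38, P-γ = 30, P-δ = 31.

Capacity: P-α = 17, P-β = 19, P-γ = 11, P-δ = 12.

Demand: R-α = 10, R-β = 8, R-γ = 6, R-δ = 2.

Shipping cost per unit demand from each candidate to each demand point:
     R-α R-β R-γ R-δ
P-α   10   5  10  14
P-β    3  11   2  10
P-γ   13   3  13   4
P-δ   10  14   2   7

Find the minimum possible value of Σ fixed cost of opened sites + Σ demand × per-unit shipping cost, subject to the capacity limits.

142

Open {P-β, P-γ}; cheapest assignment that respects the capacities:
  P-β (cap 19, load 16): R-α, R-γ — cost 10×3 + 6×2 = 42
  P-γ (cap 11, load 10): R-β, R-δ — cost 8×3 + 2×4 = 32
  Shipping 74, fixed 68 → total 142.
  Any other capacity-feasible assignment to {P-β, P-γ} ships for at least 74.
Compare {P-β, P-γ, P-δ}: its best feasible assignment gives total 173.
Compare {P-α, P-β}: its best feasible assignment gives total 179.
Every other set of open sites that can feasibly serve all demand totals ≥ 173 even under its best assignment. Minimum: 142.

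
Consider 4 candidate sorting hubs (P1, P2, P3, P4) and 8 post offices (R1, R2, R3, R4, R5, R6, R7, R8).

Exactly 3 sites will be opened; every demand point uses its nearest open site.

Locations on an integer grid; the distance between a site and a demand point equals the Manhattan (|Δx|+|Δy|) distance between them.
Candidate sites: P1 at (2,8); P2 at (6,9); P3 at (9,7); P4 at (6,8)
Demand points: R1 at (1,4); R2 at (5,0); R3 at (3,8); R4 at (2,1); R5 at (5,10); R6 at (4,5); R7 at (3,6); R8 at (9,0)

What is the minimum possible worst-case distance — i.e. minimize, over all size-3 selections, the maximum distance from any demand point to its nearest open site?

Open {P1, P3, P4}.
  Farthest demand point is R2 at distance 9 (to P4); all others are ≤ 9.
With {P1, P2, P3} the worst case is 10.
With {P1, P2, P4} the worst case is 11.
No size-3 selection achieves below 9.

9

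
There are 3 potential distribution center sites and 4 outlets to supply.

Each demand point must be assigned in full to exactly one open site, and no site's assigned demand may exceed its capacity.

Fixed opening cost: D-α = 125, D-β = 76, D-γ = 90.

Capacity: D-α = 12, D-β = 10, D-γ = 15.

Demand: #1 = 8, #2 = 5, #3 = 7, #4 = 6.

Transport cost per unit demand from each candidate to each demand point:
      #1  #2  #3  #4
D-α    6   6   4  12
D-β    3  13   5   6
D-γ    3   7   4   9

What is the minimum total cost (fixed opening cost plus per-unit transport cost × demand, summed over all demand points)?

Open {D-α, D-γ}; cheapest assignment that respects the capacities:
  D-α (cap 12, load 12): #2, #3 — cost 5×6 + 7×4 = 58
  D-γ (cap 15, load 14): #1, #4 — cost 8×3 + 6×9 = 78
  Shipping 136, fixed 215 → total 351.
  Any other capacity-feasible assignment to {D-α, D-γ} ships for at least 136.
Compare {D-α, D-β, D-γ}: its best feasible assignment gives total 409.
Every other set of open sites that can feasibly serve all demand totals ≥ 409 even under its best assignment. Minimum: 351.

351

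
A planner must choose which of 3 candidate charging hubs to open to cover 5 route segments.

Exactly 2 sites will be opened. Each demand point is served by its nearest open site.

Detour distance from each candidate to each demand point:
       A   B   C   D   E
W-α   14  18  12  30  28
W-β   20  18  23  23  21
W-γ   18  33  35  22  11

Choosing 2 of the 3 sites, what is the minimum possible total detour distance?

77

Open {W-α, W-γ}.
  A→W-α 14, B→W-α 18, C→W-α 12, D→W-γ 22, E→W-γ 11  ⇒ total 77.
Compare {W-α, W-β}: total 88.
Compare {W-β, W-γ}: total 92.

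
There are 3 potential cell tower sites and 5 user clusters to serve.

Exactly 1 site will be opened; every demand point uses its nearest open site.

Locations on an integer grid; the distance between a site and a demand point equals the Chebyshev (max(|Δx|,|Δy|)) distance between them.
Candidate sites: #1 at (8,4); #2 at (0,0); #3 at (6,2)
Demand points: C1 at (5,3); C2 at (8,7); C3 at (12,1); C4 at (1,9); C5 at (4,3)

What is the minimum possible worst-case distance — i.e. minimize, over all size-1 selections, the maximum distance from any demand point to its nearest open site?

Open {#1}.
  Farthest demand point is C4 at distance 7 (to #1); all others are ≤ 7.
With {#3} the worst case is 7.
With {#2} the worst case is 12.
No size-1 selection achieves below 7.

7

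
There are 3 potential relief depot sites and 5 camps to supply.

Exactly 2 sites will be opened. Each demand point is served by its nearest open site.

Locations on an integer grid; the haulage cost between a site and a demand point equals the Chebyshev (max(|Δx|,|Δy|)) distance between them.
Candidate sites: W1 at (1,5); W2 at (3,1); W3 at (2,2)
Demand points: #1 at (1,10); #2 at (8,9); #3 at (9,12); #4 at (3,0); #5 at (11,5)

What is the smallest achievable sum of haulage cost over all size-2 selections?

Open {W1, W2}.
  #1→W1 5, #2→W1 7, #3→W1 8, #4→W2 1, #5→W2 8  ⇒ total 29.
Compare {W1, W3}: total 31.
Compare {W2, W3}: total 34.

29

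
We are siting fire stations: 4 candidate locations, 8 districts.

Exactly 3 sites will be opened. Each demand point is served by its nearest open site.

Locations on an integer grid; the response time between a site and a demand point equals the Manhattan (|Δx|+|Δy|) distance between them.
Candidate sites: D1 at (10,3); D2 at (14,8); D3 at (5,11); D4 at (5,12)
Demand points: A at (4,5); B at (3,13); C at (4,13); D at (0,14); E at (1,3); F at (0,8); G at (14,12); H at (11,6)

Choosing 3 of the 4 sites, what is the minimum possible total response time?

Open {D1, D2, D4}.
  A→D1 8, B→D4 3, C→D4 2, D→D4 7, E→D1 9, F→D4 9, G→D2 4, H→D1 4  ⇒ total 46.
Compare {D1, D2, D3}: total 47.
Compare {D2, D3, D4}: total 48.
No size-3 selection does better; minimum is 46.

46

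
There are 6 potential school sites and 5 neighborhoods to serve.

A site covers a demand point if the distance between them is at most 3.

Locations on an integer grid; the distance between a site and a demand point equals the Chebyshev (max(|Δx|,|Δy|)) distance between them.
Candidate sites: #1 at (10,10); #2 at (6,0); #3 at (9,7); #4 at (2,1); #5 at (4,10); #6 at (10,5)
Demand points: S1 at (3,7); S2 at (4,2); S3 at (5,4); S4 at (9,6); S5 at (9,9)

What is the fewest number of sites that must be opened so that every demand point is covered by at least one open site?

Coverage sets (demand points within 3 of each site):
  #1: {S5}
  #2: {S2}
  #3: {S4, S5}
  #4: {S2, S3}
  #5: {S1}
  #6: {S4}
No 2 sites suffice: every size-2 union leaves at least one demand point uncovered.
But {#3, #4, #5} covers everything, so the minimum is 3.

3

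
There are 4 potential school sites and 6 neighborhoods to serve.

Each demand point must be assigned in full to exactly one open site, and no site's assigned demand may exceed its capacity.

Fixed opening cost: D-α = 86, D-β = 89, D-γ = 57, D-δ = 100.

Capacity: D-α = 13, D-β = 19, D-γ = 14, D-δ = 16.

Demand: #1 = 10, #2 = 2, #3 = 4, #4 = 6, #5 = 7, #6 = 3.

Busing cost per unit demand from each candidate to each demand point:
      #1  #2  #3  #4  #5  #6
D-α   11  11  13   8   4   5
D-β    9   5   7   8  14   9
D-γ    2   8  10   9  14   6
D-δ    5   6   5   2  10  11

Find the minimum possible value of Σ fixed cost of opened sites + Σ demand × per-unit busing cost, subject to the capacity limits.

350

Open {D-α, D-γ, D-δ}; cheapest assignment that respects the capacities:
  D-α (cap 13, load 10): #5, #6 — cost 7×4 + 3×5 = 43
  D-γ (cap 14, load 10): #1 — cost 10×2 = 20
  D-δ (cap 16, load 12): #2, #3, #4 — cost 2×6 + 4×5 + 6×2 = 44
  Shipping 107, fixed 243 → total 350.
  Any other capacity-feasible assignment to {D-α, D-γ, D-δ} ships for at least 107.
Compare {D-β, D-γ}: its best feasible assignment gives total 368.
Compare {D-α, D-β, D-γ}: its best feasible assignment gives total 381.
Every other set of open sites that can feasibly serve all demand totals ≥ 368 even under its best assignment. Minimum: 350.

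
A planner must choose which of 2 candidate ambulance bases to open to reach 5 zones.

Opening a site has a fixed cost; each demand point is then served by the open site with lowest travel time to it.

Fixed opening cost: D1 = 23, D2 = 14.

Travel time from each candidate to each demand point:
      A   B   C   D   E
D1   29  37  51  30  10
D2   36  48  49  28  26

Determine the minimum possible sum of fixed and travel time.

180

Open {D1}: assign each demand point to its cheapest open site.
  A→D1 29, B→D1 37, C→D1 51, D→D1 30, E→D1 10
  travel time 157, fixed 23 → total 180.
Compare {D1, D2}: travel time 153 + fixed 37 = 190.
Compare {D2}: travel time 187 + fixed 14 = 201.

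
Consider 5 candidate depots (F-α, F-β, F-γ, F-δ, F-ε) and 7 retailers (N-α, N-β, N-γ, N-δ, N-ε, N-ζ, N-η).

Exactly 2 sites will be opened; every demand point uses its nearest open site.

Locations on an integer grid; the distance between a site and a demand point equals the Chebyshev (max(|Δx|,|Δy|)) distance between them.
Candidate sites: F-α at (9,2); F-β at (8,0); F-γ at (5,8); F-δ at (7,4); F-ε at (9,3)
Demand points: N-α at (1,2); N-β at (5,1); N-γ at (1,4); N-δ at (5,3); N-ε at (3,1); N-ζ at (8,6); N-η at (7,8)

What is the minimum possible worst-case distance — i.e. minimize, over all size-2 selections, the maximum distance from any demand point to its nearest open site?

Open {F-α, F-γ}.
  Farthest demand point is N-α at distance 6 (to F-γ); all others are ≤ 6.
With {F-α, F-δ} the worst case is 6.
With {F-β, F-γ} the worst case is 6.
No size-2 selection achieves below 6.

6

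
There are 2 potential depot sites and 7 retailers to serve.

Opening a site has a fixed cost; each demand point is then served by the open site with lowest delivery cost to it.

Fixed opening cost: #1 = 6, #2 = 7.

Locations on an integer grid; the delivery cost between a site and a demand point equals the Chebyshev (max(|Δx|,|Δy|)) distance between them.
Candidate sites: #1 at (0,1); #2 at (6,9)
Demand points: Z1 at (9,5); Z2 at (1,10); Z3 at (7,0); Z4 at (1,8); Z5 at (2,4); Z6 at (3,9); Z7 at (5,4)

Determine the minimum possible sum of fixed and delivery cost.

43

Open {#2}: assign each demand point to its cheapest open site.
  Z1→#2 4, Z2→#2 5, Z3→#2 9, Z4→#2 5, Z5→#2 5, Z6→#2 3, Z7→#2 5
  delivery cost 36, fixed 7 → total 43.
Compare {#1, #2}: delivery cost 32 + fixed 13 = 45.
Compare {#1}: delivery cost 48 + fixed 6 = 54.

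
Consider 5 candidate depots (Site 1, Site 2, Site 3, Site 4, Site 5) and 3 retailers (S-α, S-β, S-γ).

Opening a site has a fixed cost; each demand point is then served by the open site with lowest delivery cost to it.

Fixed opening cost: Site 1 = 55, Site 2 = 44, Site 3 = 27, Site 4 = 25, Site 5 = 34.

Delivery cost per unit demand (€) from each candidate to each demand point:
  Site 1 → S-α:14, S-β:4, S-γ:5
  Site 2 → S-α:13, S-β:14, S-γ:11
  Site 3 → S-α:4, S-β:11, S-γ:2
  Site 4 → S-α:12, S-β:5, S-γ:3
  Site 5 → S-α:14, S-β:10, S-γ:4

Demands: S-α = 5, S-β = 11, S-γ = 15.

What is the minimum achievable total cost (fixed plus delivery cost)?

157

Open {Site 3, Site 4}: assign each demand point to its cheapest open site.
  S-α→Site 3 5×4=20, S-β→Site 4 11×5=55, S-γ→Site 3 15×2=30
  delivery cost 105, fixed 52 → total 157.
Compare {Site 1, Site 3}: delivery cost 94 + fixed 82 = 176.
Compare {Site 4}: delivery cost 160 + fixed 25 = 185.
Compare {Site 3, Site 4, Site 5}: delivery cost 105 + fixed 86 = 191.
All other subsets cost ≥ 176. Minimum total cost: 157.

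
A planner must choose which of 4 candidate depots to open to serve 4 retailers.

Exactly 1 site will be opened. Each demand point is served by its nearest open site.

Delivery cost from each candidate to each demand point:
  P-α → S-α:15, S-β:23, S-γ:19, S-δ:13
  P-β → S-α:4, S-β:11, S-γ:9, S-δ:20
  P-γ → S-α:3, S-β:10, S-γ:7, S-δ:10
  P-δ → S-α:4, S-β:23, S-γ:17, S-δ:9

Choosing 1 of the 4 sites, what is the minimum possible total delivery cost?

30

Open {P-γ}.
  S-α→P-γ 3, S-β→P-γ 10, S-γ→P-γ 7, S-δ→P-γ 10  ⇒ total 30.
Compare {P-β}: total 44.
Compare {P-δ}: total 53.
No size-1 selection does better; minimum is 30.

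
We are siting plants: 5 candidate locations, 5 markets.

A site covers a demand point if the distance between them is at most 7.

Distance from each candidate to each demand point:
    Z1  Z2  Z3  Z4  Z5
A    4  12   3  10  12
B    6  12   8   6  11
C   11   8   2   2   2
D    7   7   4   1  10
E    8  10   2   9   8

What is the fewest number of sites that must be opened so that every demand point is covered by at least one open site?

2

Coverage sets (demand points within 7 of each site):
  A: {Z1, Z3}
  B: {Z1, Z4}
  C: {Z3, Z4, Z5}
  D: {Z1, Z2, Z3, Z4}
  E: {Z3}
No single site covers all 5 demand points.
But {C, D} covers everything, so the minimum is 2.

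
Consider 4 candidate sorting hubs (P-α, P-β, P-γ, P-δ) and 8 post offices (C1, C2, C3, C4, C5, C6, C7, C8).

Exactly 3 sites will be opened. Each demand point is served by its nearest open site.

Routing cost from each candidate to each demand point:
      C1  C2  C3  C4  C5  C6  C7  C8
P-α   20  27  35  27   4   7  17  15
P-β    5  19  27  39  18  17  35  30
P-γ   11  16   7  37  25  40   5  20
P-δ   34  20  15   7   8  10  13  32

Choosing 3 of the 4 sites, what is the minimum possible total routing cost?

Open {P-α, P-γ, P-δ}.
  C1→P-γ 11, C2→P-γ 16, C3→P-γ 7, C4→P-δ 7, C5→P-α 4, C6→P-α 7, C7→P-γ 5, C8→P-α 15  ⇒ total 72.
Compare {P-β, P-γ, P-δ}: total 78.
Compare {P-α, P-β, P-δ}: total 85.
No size-3 selection does better; minimum is 72.

72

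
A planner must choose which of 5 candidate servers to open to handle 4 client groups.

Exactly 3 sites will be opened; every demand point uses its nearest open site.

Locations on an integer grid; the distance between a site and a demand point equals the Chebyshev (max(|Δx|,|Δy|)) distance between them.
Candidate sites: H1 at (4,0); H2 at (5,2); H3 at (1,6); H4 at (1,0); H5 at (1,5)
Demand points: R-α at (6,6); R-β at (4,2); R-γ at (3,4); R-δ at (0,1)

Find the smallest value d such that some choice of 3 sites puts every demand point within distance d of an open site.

Open {H1, H2, H3}.
  Farthest demand point is R-α at distance 4 (to H2); all others are ≤ 4.
With {H1, H2, H4} the worst case is 4.
With {H1, H2, H5} the worst case is 4.
No size-3 selection achieves below 4.

4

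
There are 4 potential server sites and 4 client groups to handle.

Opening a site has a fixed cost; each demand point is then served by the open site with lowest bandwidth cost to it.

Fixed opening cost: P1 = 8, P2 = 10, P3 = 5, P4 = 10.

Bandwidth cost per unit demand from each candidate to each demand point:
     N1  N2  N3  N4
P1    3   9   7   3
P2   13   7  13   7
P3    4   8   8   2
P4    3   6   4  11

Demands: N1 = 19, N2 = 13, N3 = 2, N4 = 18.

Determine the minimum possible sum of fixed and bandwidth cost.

Open {P3, P4}: assign each demand point to its cheapest open site.
  N1→P4 19×3=57, N2→P4 13×6=78, N3→P4 2×4=8, N4→P3 18×2=36
  bandwidth cost 179, fixed 15 → total 194.
Compare {P1, P3, P4}: bandwidth cost 179 + fixed 23 = 202.
Compare {P2, P3, P4}: bandwidth cost 179 + fixed 25 = 204.
Compare {P1, P2, P3, P4}: bandwidth cost 179 + fixed 33 = 212.
All other subsets cost ≥ 202. Minimum total cost: 194.

194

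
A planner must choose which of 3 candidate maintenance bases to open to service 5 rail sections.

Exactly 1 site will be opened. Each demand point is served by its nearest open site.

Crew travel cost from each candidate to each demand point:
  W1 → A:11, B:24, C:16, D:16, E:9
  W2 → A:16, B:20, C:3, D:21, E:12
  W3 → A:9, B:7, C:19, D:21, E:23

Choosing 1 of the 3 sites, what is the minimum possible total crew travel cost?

72

Open {W2}.
  A→W2 16, B→W2 20, C→W2 3, D→W2 21, E→W2 12  ⇒ total 72.
Compare {W1}: total 76.
Compare {W3}: total 79.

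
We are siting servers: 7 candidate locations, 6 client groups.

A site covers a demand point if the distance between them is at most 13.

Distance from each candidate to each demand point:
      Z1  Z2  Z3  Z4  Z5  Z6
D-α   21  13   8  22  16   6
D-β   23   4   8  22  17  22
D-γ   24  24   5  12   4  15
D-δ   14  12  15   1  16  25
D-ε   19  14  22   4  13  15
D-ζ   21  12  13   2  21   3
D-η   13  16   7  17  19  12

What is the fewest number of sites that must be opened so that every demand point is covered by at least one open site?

3

Coverage sets (demand points within 13 of each site):
  D-α: {Z2, Z3, Z6}
  D-β: {Z2, Z3}
  D-γ: {Z3, Z4, Z5}
  D-δ: {Z2, Z4}
  D-ε: {Z4, Z5}
  D-ζ: {Z2, Z3, Z4, Z6}
  D-η: {Z1, Z3, Z6}
No 2 sites suffice: every size-2 union leaves at least one demand point uncovered.
But {D-α, D-γ, D-η} covers everything, so the minimum is 3.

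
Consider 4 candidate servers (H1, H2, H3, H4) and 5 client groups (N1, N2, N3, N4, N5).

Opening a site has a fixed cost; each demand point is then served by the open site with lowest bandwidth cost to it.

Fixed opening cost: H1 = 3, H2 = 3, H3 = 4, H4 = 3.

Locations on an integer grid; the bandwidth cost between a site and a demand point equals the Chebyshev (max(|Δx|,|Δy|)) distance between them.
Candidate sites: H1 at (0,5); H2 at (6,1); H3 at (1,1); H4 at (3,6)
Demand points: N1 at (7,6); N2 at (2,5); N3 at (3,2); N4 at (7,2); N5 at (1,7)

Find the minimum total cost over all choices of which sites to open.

17

Open {H2, H4}: assign each demand point to its cheapest open site.
  N1→H4 4, N2→H4 1, N3→H2 3, N4→H2 1, N5→H4 2
  bandwidth cost 11, fixed 6 → total 17.
Compare {H4}: bandwidth cost 15 + fixed 3 = 18.
Compare {H1, H2}: bandwidth cost 13 + fixed 6 = 19.
Compare {H1, H4}: bandwidth cost 14 + fixed 6 = 20.
All other subsets cost ≥ 18. Minimum total cost: 17.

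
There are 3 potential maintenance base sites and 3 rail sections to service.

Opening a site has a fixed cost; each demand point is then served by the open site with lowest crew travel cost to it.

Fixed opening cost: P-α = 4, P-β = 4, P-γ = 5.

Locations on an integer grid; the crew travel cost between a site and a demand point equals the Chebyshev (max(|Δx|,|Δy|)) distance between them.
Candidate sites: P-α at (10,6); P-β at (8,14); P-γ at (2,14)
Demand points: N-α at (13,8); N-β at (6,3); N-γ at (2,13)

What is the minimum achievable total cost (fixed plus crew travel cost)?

17

Open {P-α, P-γ}: assign each demand point to its cheapest open site.
  N-α→P-α 3, N-β→P-α 4, N-γ→P-γ 1
  crew travel cost 8, fixed 9 → total 17.
Compare {P-α}: crew travel cost 15 + fixed 4 = 19.
Compare {P-α, P-β}: crew travel cost 13 + fixed 8 = 21.
Compare {P-α, P-β, P-γ}: crew travel cost 8 + fixed 13 = 21.
All other subsets cost ≥ 19. Minimum total cost: 17.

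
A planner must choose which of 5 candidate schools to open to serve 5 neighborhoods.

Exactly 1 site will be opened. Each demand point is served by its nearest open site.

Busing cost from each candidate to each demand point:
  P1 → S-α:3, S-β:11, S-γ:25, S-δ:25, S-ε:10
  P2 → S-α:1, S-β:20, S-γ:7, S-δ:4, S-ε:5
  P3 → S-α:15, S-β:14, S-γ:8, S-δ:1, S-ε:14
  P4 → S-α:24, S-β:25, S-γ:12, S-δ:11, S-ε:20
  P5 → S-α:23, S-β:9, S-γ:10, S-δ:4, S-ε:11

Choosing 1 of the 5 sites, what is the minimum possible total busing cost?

Open {P2}.
  S-α→P2 1, S-β→P2 20, S-γ→P2 7, S-δ→P2 4, S-ε→P2 5  ⇒ total 37.
Compare {P3}: total 52.
Compare {P5}: total 57.
No size-1 selection does better; minimum is 37.

37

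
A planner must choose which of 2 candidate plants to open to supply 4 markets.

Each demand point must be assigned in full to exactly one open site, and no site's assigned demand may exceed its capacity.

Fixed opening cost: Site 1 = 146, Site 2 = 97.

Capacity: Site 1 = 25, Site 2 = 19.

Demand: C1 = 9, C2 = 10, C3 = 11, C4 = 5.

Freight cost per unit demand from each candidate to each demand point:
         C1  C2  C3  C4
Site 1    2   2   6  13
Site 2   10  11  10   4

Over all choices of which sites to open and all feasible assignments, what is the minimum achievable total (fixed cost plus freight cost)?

Open {Site 1, Site 2}; cheapest assignment that respects the capacities:
  Site 1 (cap 25, load 19): C1, C2 — cost 9×2 + 10×2 = 38
  Site 2 (cap 19, load 16): C3, C4 — cost 11×10 + 5×4 = 130
  Shipping 168, fixed 243 → total 411.
  Any other capacity-feasible assignment to {Site 1, Site 2} ships for at least 168.
Total demand is 35 and no other set of sites has combined capacity ≥ 35, so {Site 1, Site 2} is the only feasible choice of open sites. Minimum: 411.

411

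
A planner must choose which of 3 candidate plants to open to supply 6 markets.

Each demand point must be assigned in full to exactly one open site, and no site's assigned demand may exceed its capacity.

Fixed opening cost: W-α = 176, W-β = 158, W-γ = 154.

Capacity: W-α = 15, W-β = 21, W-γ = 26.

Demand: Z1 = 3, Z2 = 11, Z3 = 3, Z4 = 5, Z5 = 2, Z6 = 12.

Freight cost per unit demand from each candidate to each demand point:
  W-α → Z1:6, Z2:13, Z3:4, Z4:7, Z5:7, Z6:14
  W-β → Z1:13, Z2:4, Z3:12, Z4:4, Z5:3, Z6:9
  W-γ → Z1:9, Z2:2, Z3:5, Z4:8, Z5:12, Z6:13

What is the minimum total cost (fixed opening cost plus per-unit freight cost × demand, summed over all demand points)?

Open {W-β, W-γ}; cheapest assignment that respects the capacities:
  W-β (cap 21, load 19): Z4, Z5, Z6 — cost 5×4 + 2×3 + 12×9 = 134
  W-γ (cap 26, load 17): Z1, Z2, Z3 — cost 3×9 + 11×2 + 3×5 = 64
  Shipping 198, fixed 312 → total 510.
  Any other capacity-feasible assignment to {W-β, W-γ} ships for at least 198.
Compare {W-α, W-γ}: its best feasible assignment gives total 587.
Compare {W-α, W-β}: its best feasible assignment gives total 623.
Every other set of open sites that can feasibly serve all demand totals ≥ 587 even under its best assignment. Minimum: 510.

510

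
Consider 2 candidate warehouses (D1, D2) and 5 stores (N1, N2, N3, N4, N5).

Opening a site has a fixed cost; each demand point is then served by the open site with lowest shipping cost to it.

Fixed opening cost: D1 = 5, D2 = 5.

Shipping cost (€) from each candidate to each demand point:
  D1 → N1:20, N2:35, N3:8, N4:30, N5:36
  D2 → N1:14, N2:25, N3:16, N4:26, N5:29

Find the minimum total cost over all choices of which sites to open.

Open {D1, D2}: assign each demand point to its cheapest open site.
  N1→D2 14, N2→D2 25, N3→D1 8, N4→D2 26, N5→D2 29
  shipping cost 102, fixed 10 → total 112.
Compare {D2}: shipping cost 110 + fixed 5 = 115.
Compare {D1}: shipping cost 129 + fixed 5 = 134.

112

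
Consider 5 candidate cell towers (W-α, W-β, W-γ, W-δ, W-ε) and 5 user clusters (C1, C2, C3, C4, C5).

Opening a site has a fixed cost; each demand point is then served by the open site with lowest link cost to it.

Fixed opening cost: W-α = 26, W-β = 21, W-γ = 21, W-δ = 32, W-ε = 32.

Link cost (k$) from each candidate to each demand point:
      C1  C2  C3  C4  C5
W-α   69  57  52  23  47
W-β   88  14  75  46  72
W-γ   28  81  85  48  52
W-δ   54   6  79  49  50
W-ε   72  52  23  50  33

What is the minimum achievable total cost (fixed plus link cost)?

218

Open {W-β, W-γ, W-ε}: assign each demand point to its cheapest open site.
  C1→W-γ 28, C2→W-β 14, C3→W-ε 23, C4→W-β 46, C5→W-ε 33
  link cost 144, fixed 74 → total 218.
Compare {W-α, W-β, W-γ, W-ε}: link cost 121 + fixed 100 = 221.
Compare {W-γ, W-δ, W-ε}: link cost 138 + fixed 85 = 223.
Compare {W-α, W-γ, W-δ, W-ε}: link cost 113 + fixed 111 = 224.
All other subsets cost ≥ 221. Minimum total cost: 218.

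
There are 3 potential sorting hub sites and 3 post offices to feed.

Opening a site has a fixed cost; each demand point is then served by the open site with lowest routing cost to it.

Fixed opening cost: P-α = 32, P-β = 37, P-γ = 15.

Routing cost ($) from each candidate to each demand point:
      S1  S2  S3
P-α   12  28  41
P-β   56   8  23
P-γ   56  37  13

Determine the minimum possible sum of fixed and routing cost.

100

Open {P-α, P-γ}: assign each demand point to its cheapest open site.
  S1→P-α 12, S2→P-α 28, S3→P-γ 13
  routing cost 53, fixed 47 → total 100.
Compare {P-α, P-β}: routing cost 43 + fixed 69 = 112.
Compare {P-α}: routing cost 81 + fixed 32 = 113.
Compare {P-α, P-β, P-γ}: routing cost 33 + fixed 84 = 117.
All other subsets cost ≥ 112. Minimum total cost: 100.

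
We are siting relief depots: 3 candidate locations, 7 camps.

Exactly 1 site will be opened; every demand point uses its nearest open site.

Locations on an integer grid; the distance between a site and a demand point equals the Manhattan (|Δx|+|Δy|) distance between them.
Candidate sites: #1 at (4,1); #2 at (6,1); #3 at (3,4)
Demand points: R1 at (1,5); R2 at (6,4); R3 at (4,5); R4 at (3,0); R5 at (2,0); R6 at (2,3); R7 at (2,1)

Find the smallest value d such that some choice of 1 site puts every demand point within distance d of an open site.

Open {#3}.
  Farthest demand point is R5 at distance 5 (to #3); all others are ≤ 5.
With {#1} the worst case is 7.
With {#2} the worst case is 9.
No size-1 selection achieves below 5.

5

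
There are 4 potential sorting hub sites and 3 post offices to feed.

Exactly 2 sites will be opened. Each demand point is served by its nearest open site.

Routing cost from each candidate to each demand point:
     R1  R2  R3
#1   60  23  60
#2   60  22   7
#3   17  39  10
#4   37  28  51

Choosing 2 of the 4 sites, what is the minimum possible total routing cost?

46

Open {#2, #3}.
  R1→#3 17, R2→#2 22, R3→#2 7  ⇒ total 46.
Compare {#1, #3}: total 50.
Compare {#3, #4}: total 55.
No size-2 selection does better; minimum is 46.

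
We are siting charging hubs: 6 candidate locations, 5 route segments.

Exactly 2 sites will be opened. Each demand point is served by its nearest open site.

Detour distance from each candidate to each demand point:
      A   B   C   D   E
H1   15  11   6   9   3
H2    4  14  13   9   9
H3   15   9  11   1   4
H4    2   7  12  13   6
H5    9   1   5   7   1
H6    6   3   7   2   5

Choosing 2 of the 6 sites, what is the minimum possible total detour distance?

15

Open {H5, H6}.
  A→H6 6, B→H5 1, C→H5 5, D→H6 2, E→H5 1  ⇒ total 15.
Compare {H4, H5}: total 16.
Compare {H3, H5}: total 17.
No size-2 selection does better; minimum is 15.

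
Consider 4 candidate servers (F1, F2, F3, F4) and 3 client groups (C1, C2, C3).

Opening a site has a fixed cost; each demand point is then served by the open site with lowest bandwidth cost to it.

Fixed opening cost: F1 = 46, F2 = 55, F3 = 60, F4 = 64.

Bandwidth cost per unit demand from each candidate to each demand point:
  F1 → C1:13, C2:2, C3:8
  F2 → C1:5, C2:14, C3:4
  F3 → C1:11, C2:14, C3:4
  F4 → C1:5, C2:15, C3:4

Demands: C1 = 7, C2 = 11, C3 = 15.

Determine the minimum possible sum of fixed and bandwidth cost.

Open {F1, F2}: assign each demand point to its cheapest open site.
  C1→F2 7×5=35, C2→F1 11×2=22, C3→F2 15×4=60
  bandwidth cost 117, fixed 101 → total 218.
Compare {F1, F4}: bandwidth cost 117 + fixed 110 = 227.
Compare {F1, F3}: bandwidth cost 159 + fixed 106 = 265.
Compare {F1, F2, F3}: bandwidth cost 117 + fixed 161 = 278.
All other subsets cost ≥ 227. Minimum total cost: 218.

218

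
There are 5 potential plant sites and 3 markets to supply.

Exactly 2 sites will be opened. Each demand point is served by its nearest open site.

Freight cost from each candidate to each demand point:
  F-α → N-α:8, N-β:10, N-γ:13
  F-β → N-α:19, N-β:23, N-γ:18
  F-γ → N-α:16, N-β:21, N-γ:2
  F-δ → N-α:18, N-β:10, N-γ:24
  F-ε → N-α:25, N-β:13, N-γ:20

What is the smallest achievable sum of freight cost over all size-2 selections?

20

Open {F-α, F-γ}.
  N-α→F-α 8, N-β→F-α 10, N-γ→F-γ 2  ⇒ total 20.
Compare {F-γ, F-δ}: total 28.
Compare {F-α, F-β}: total 31.
No size-2 selection does better; minimum is 20.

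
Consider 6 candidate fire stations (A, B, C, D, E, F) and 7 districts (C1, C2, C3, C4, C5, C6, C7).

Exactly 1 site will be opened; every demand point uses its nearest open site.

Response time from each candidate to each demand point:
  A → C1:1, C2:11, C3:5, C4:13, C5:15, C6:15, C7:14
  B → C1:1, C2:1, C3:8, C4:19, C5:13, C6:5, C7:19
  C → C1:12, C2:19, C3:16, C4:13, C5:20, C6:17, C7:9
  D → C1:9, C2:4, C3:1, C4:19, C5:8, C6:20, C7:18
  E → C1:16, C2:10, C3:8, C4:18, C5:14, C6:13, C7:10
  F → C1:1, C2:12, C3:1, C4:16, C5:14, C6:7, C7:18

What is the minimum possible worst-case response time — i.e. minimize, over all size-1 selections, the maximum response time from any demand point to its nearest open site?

Open {A}.
  Farthest demand point is C5 at response time 15 (to A); all others are ≤ 15.
With {E} the worst case is 18.
With {F} the worst case is 18.
No size-1 selection achieves below 15.

15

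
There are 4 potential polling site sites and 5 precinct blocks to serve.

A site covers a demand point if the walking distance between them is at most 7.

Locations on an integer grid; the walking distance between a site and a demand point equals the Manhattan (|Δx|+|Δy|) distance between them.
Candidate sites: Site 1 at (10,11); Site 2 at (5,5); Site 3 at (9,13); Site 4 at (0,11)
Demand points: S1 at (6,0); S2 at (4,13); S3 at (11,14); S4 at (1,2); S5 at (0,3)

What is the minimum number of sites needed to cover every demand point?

2

Coverage sets (demand points within 7 of each site):
  Site 1: {S3}
  Site 2: {S1, S4, S5}
  Site 3: {S2, S3}
  Site 4: {S2}
No single site covers all 5 demand points.
But {Site 2, Site 3} covers everything, so the minimum is 2.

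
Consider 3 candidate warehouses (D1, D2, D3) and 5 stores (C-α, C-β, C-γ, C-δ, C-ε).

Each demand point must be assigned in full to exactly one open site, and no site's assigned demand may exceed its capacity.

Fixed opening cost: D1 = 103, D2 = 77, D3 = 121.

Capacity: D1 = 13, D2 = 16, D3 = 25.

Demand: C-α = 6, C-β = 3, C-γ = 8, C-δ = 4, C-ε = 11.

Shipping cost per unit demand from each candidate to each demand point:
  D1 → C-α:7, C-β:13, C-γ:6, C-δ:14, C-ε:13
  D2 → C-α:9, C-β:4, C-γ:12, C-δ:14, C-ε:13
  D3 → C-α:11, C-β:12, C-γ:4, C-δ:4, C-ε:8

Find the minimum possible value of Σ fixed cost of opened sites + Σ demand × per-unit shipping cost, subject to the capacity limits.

400

Open {D2, D3}; cheapest assignment that respects the capacities:
  D2 (cap 16, load 9): C-α, C-β — cost 6×9 + 3×4 = 66
  D3 (cap 25, load 23): C-γ, C-δ, C-ε — cost 8×4 + 4×4 + 11×8 = 136
  Shipping 202, fixed 198 → total 400.
  Any other capacity-feasible assignment to {D2, D3} ships for at least 202.
Compare {D1, D3}: its best feasible assignment gives total 441.
Compare {D1, D2, D3}: its best feasible assignment gives total 491.
Every other set of open sites that can feasibly serve all demand totals ≥ 441 even under its best assignment. Minimum: 400.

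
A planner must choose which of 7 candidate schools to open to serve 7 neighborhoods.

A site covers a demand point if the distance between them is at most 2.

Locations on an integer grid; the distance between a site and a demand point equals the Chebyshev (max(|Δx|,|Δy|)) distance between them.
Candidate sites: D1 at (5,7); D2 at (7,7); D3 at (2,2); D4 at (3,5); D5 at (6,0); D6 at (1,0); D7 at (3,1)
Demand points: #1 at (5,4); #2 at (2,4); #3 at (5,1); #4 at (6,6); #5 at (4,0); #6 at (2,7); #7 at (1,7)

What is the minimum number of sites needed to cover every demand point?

3

Coverage sets (demand points within 2 of each site):
  D1: {#4}
  D2: {#4}
  D3: {#2, #5}
  D4: {#1, #2, #6, #7}
  D5: {#3, #5}
  D6: {}
  D7: {#3, #5}
No 2 sites suffice: every size-2 union leaves at least one demand point uncovered.
But {D1, D4, D5} covers everything, so the minimum is 3.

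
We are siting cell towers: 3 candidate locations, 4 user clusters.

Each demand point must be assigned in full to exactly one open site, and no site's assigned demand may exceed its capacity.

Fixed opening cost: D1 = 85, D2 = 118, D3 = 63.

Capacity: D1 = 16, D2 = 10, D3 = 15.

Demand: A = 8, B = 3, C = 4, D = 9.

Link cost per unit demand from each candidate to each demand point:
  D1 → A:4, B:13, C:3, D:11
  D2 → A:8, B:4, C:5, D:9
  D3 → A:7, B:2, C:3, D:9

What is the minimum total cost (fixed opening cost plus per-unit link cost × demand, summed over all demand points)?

Open {D1, D3}; cheapest assignment that respects the capacities:
  D1 (cap 16, load 12): A, C — cost 8×4 + 4×3 = 44
  D3 (cap 15, load 12): B, D — cost 3×2 + 9×9 = 87
  Shipping 131, fixed 148 → total 279.
  Any other capacity-feasible assignment to {D1, D3} ships for at least 131.
Compare {D2, D3}: its best feasible assignment gives total 336.
Compare {D1, D2}: its best feasible assignment gives total 367.
Every other set of open sites that can feasibly serve all demand totals ≥ 336 even under its best assignment. Minimum: 279.

279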